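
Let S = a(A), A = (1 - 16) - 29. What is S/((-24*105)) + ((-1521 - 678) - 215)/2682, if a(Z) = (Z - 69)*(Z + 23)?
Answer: -98791/53640 ≈ -1.8417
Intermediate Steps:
A = -44 (A = -15 - 29 = -44)
a(Z) = (-69 + Z)*(23 + Z)
S = 2373 (S = -1587 + (-44)² - 46*(-44) = -1587 + 1936 + 2024 = 2373)
S/((-24*105)) + ((-1521 - 678) - 215)/2682 = 2373/((-24*105)) + ((-1521 - 678) - 215)/2682 = 2373/(-2520) + (-2199 - 215)*(1/2682) = 2373*(-1/2520) - 2414*1/2682 = -113/120 - 1207/1341 = -98791/53640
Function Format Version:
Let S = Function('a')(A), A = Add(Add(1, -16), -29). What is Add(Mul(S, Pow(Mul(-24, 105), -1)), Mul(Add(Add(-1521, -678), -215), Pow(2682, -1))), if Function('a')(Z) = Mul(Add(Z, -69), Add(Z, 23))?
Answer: Rational(-98791, 53640) ≈ -1.8417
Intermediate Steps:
A = -44 (A = Add(-15, -29) = -44)
Function('a')(Z) = Mul(Add(-69, Z), Add(23, Z))
S = 2373 (S = Add(-1587, Pow(-44, 2), Mul(-46, -44)) = Add(-1587, 1936, 2024) = 2373)
Add(Mul(S, Pow(Mul(-24, 105), -1)), Mul(Add(Add(-1521, -678), -215), Pow(2682, -1))) = Add(Mul(2373, Pow(Mul(-24, 105), -1)), Mul(Add(Add(-1521, -678), -215), Pow(2682, -1))) = Add(Mul(2373, Pow(-2520, -1)), Mul(Add(-2199, -215), Rational(1, 2682))) = Add(Mul(2373, Rational(-1, 2520)), Mul(-2414, Rational(1, 2682))) = Add(Rational(-113, 120), Rational(-1207, 1341)) = Rational(-98791, 53640)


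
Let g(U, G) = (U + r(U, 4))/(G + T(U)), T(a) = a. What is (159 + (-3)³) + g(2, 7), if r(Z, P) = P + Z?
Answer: 1196/9 ≈ 132.89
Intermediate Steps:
g(U, G) = (4 + 2*U)/(G + U) (g(U, G) = (U + (4 + U))/(G + U) = (4 + 2*U)/(G + U))
(159 + (-3)³) + g(2, 7) = (159 + (-3)³) + 2*(2 + 2)/(7 + 2) = (159 - 27) + 2*4/9 = 132 + 2*(⅑)*4 = 132 + 8/9 = 1196/9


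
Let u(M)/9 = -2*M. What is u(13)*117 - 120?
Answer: -27498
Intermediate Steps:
u(M) = -18*M (u(M) = 9*(-2*M) = -18*M)
u(13)*117 - 120 = -18*13*117 - 120 = -234*117 - 120 = -27378 - 120 = -27498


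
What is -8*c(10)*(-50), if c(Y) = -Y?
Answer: -4000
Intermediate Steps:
-8*c(10)*(-50) = -(-8)*10*(-50) = -8*(-10)*(-50) = 80*(-50) = -4000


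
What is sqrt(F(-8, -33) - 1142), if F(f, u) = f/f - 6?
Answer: I*sqrt(1147) ≈ 33.867*I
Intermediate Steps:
F(f, u) = -5 (F(f, u) = 1 - 6 = -5)
sqrt(F(-8, -33) - 1142) = sqrt(-5 - 1142) = sqrt(-1147) = I*sqrt(1147)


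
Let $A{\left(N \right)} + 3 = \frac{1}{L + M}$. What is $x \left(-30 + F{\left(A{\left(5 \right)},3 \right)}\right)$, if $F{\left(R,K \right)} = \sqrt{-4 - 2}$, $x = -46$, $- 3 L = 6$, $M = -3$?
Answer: $1380 - 46 i \sqrt{6} \approx 1380.0 - 112.68 i$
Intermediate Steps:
$L = -2$ ($L = \left(- \frac{1}{3}\right) 6 = -2$)
$A{\left(N \right)} = - \frac{16}{5}$ ($A{\left(N \right)} = -3 + \frac{1}{-2 - 3} = -3 + \frac{1}{-5} = -3 - \frac{1}{5} = - \frac{16}{5}$)
$F{\left(R,K \right)} = i \sqrt{6}$ ($F{\left(R,K \right)} = \sqrt{-6} = i \sqrt{6}$)
$x \left(-30 + F{\left(A{\left(5 \right)},3 \right)}\right) = - 46 \left(-30 + i \sqrt{6}\right) = 1380 - 46 i \sqrt{6}$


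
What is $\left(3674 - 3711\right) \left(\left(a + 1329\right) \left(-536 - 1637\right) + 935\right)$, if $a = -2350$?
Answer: $-82124016$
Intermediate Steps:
$\left(3674 - 3711\right) \left(\left(a + 1329\right) \left(-536 - 1637\right) + 935\right) = \left(3674 - 3711\right) \left(\left(-2350 + 1329\right) \left(-536 - 1637\right) + 935\right) = - 37 \left(\left(-1021\right) \left(-2173\right) + 935\right) = - 37 \left(2218633 + 935\right) = \left(-37\right) 2219568 = -82124016$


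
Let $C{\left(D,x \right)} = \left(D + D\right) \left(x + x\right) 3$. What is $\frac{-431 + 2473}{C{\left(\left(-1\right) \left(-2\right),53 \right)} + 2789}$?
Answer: $\frac{2042}{4061} \approx 0.50283$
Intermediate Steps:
$C{\left(D,x \right)} = 12 D x$ ($C{\left(D,x \right)} = 2 D 2 x 3 = 4 D x 3 = 12 D x$)
$\frac{-431 + 2473}{C{\left(\left(-1\right) \left(-2\right),53 \right)} + 2789} = \frac{-431 + 2473}{12 \left(\left(-1\right) \left(-2\right)\right) 53 + 2789} = \frac{2042}{12 \cdot 2 \cdot 53 + 2789} = \frac{2042}{1272 + 2789} = \frac{2042}{4061}$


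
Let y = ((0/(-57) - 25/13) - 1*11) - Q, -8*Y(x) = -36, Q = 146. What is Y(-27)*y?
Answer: -9297/13 ≈ -715.15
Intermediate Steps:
Y(x) = 9/2 (Y(x) = -⅛*(-36) = 9/2)
y = -2066/13 (y = ((0/(-57) - 25/13) - 1*11) - 1*146 = ((0*(-1/57) - 25*1/13) - 11) - 146 = ((0 - 25/13) - 11) - 146 = (-25/13 - 11) - 146 = -168/13 - 146 = -2066/13 ≈ -158.92)
Y(-27)*y = (9/2)*(-2066/13) = -9297/13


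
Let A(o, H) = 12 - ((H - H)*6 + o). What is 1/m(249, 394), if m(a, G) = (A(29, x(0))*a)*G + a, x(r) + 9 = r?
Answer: -1/1667553 ≈ -5.9968e-7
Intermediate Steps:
x(r) = -9 + r
A(o, H) = 12 - o (A(o, H) = 12 - (0*6 + o) = 12 - (0 + o) = 12 - o)
m(a, G) = a - 17*G*a (m(a, G) = ((12 - 1*29)*a)*G + a = ((12 - 29)*a)*G + a = (-17*a)*G + a = -17*G*a + a = a - 17*G*a)
1/m(249, 394) = 1/(249*(1 - 17*394)) = 1/(249*(1 - 6698)) = 1/(249*(-6697)) = 1/(-1667553) = -1/1667553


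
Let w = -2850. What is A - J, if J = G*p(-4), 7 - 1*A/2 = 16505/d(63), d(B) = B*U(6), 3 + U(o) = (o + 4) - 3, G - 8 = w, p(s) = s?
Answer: -1447109/126 ≈ -11485.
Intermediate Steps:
G = -2842 (G = 8 - 2850 = -2842)
U(o) = -2 + o (U(o) = -3 + ((o + 4) - 3) = -3 + ((4 + o) - 3) = -3 + (1 + o) = -2 + o)
d(B) = 4*B (d(B) = B*(-2 + 6) = B*4 = 4*B)
A = -14741/126 (A = 14 - 33010/(4*63) = 14 - 33010/252 = 14 - 2*16505/252 = 14 - 16505/126 = -14741/126 ≈ -116.99)
J = 11368 (J = -2842*(-4) = 11368)
A - J = -14741/126 - 1*11368 = -14741/126 - 11368 = -1447109/126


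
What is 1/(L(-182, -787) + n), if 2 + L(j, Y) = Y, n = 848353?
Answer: 1/847564 ≈ 1.1799e-6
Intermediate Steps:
L(j, Y) = -2 + Y
1/(L(-182, -787) + n) = 1/((-2 - 787) + 848353) = 1/(-789 + 848353) = 1/847564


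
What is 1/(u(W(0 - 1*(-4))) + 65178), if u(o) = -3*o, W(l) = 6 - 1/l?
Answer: 4/260643 ≈ 1.5347e-5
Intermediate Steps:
1/(u(W(0 - 1*(-4))) + 65178) = 1/(-3*(6 - 1/(0 - 1*(-4))) + 65178) = 1/(-3*(6 - 1/(0 + 4)) + 65178) = 1/(-3*(6 - 1/4) + 65178) = 1/(-3*(6 - 1*¼) + 65178) = 1/(-3*(6 - ¼) + 65178) = 1/(-3*23/4 + 65178) = 1/(-69/4 + 65178) = 1/(260643/4) = 4/260643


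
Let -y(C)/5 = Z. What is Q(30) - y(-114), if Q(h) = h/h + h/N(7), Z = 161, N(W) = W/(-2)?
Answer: 5582/7 ≈ 797.43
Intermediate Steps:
N(W) = -W/2 (N(W) = W*(-1/2) = -W/2)
y(C) = -805 (y(C) = -5*161 = -805)
Q(h) = 1 - 2*h/7 (Q(h) = h/h + h/((-1/2*7)) = 1 + h/(-7/2) = 1 + h*(-2/7) = 1 - 2*h/7)
Q(30) - y(-114) = (1 - 2/7*30) - 1*(-805) = (1 - 60/7) + 805 = -53/7 + 805 = 5582/7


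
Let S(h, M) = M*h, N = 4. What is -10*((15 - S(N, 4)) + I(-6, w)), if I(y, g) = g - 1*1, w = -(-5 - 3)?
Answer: -60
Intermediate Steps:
w = 8 (w = -1*(-8) = 8)
I(y, g) = -1 + g (I(y, g) = g - 1 = -1 + g)
-10*((15 - S(N, 4)) + I(-6, w)) = -10*((15 - 4*4) + (-1 + 8)) = -10*((15 - 1*16) + 7) = -10*((15 - 16) + 7) = -10*(-1 + 7) = -10*6 = -60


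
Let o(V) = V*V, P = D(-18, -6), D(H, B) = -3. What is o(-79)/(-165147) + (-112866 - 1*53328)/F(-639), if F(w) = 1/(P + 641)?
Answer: -17510829056725/165147 ≈ -1.0603e+8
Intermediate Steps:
P = -3
F(w) = 1/638 (F(w) = 1/(-3 + 641) = 1/638)
o(V) = V²
o(-79)/(-165147) + (-112866 - 1*53328)/F(-639) = (-79)²/(-165147) + (-112866 - 1*53328)/(1/638) = 6241*(-1/165147) + (-112866 - 53328)*638 = -6241/165147 - 166194*638 = -6241/165147 - 106031772 = -17510829056725/165147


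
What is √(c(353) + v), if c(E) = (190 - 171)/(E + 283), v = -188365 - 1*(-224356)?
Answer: √3639556905/318 ≈ 189.71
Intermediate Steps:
v = 35991 (v = -188365 + 224356 = 35991)
c(E) = 19/(283 + E)
√(c(353) + v) = √(19/(283 + 353) + 35991) = √(19/636 + 35991) = √(22890295/636) = √3639556905/318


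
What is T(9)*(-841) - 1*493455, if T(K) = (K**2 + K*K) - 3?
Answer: -627174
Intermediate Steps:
T(K) = -3 + 2*K**2 (T(K) = (K**2 + K**2) - 3 = 2*K**2 - 3 = -3 + 2*K**2)
T(9)*(-841) - 1*493455 = (-3 + 2*9**2)*(-841) - 1*493455 = (-3 + 2*81)*(-841) - 493455 = (-3 + 162)*(-841) - 493455 = 159*(-841) - 493455 = -133719 - 493455 = -627174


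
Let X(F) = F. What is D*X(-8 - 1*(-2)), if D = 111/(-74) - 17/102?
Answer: 10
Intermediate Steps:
D = -5/3 (D = 111*(-1/74) - 17*1/102 = -3/2 - 1/6 = -5/3 ≈ -1.6667)
D*X(-8 - 1*(-2)) = -5*(-8 - 1*(-2))/3 = -5*(-8 + 2)/3 = -5/3*(-6) = 10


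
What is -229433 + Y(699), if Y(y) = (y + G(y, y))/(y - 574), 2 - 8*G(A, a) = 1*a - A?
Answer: -114713703/500 ≈ -2.2943e+5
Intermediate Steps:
G(A, a) = 1/4 - a/8 + A/8 (G(A, a) = 1/4 - (1*a - A)/8 = 1/4 - (a - A)/8 = 1/4 + (-a/8 + A/8) = 1/4 - a/8 + A/8)
Y(y) = (1/4 + y)/(-574 + y) (Y(y) = (y + (1/4 - y/8 + y/8))/(y - 574) = (y + 1/4)/(-574 + y) = (1/4 + y)/(-574 + y))
-229433 + Y(699) = -229433 + (1/4 + 699)/(-574 + 699) = -229433 + (2797/4)/125 = -229433 + (1/125)*(2797/4) = -229433 + 2797/500 = -114713703/500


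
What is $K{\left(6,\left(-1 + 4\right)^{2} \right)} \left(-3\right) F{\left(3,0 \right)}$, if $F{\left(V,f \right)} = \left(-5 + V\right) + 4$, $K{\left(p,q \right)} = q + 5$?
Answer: $-84$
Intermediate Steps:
$K{\left(p,q \right)} = 5 + q$
$F{\left(V,f \right)} = -1 + V$
$K{\left(6,\left(-1 + 4\right)^{2} \right)} \left(-3\right) F{\left(3,0 \right)} = \left(5 + \left(-1 + 4\right)^{2}\right) \left(-3\right) \left(-1 + 3\right) = \left(5 + 3^{2}\right) \left(-3\right) 2 = \left(5 + 9\right) \left(-3\right) 2 = 14 \left(-3\right) 2 = \left(-42\right) 2 = -84$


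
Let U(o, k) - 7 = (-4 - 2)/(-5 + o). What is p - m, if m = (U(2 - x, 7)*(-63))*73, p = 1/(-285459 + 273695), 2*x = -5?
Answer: 1027950083/11764 ≈ 87381.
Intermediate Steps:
x = -5/2 (x = (½)*(-5) = -5/2 ≈ -2.5000)
U(o, k) = 7 - 6/(-5 + o) (U(o, k) = 7 + (-4 - 2)/(-5 + o) = 7 - 6/(-5 + o))
p = -1/11764 (p = 1/(-11764) = -1/11764 ≈ -8.5005e-5)
m = -87381 (m = (((-41 + 7*(2 - 1*(-5/2)))/(-5 + (2 - 1*(-5/2))))*(-63))*73 = (((-41 + 7*(2 + 5/2))/(-5 + (2 + 5/2)))*(-63))*73 = (((-41 + 7*(9/2))/(-5 + 9/2))*(-63))*73 = (((-41 + 63/2)/(-½))*(-63))*73 = (-2*(-19/2)*(-63))*73 = (19*(-63))*73 = -1197*73 = -87381)
p - m = -1/11764 - 1*(-87381) = -1/11764 + 87381 = 1027950083/11764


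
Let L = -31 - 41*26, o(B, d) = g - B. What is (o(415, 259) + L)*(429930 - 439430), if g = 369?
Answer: 10858500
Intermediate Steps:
o(B, d) = 369 - B
L = -1097 (L = -31 - 1066 = -1097)
(o(415, 259) + L)*(429930 - 439430) = ((369 - 1*415) - 1097)*(429930 - 439430) = ((369 - 415) - 1097)*(-9500) = (-46 - 1097)*(-9500) = -1143*(-9500) = 10858500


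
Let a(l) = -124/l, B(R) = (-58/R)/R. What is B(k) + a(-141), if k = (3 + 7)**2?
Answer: 615911/705000 ≈ 0.87363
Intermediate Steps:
k = 100 (k = 10**2 = 100)
B(R) = -58/R**2
B(k) + a(-141) = -58/100**2 - 124/(-141) = -58*1/10000 - 124*(-1/141) = -29/5000 + 124/141 = 615911/705000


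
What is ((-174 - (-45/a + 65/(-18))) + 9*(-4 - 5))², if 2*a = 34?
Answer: 5793493225/93636 ≈ 61873.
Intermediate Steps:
a = 17 (a = (½)*34 = 17)
((-174 - (-45/a + 65/(-18))) + 9*(-4 - 5))² = ((-174 - (-45/17 + 65/(-18))) + 9*(-4 - 5))² = ((-174 - (-45*1/17 + 65*(-1/18))) + 9*(-9))² = ((-174 - (-45/17 - 65/18)) - 81)² = ((-174 - 1*(-1915/306)) - 81)² = ((-174 + 1915/306) - 81)² = (-51329/306 - 81)² = (-76115/306)² = 5793493225/93636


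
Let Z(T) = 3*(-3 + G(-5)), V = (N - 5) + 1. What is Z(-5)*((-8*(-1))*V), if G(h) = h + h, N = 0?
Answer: 1248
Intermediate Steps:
G(h) = 2*h
V = -4 (V = (0 - 5) + 1 = -5 + 1 = -4)
Z(T) = -39 (Z(T) = 3*(-3 + 2*(-5)) = 3*(-3 - 10) = 3*(-13) = -39)
Z(-5)*((-8*(-1))*V) = -39*(-8*(-1))*(-4) = -312*(-4) = -39*(-32) = 1248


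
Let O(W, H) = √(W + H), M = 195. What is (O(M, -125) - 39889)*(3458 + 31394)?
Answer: -1390211428 + 34852*√70 ≈ -1.3899e+9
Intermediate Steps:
O(W, H) = √(H + W)
(O(M, -125) - 39889)*(3458 + 31394) = (√(-125 + 195) - 39889)*(3458 + 31394) = (√70 - 39889)*34852 = (-39889 + √70)*34852 = -1390211428 + 34852*√70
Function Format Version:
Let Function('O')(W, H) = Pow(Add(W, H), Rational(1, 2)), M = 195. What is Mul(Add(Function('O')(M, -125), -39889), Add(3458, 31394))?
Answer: Add(-1390211428, Mul(34852, Pow(70, Rational(1, 2)))) ≈ -1.3899e+9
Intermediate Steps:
Function('O')(W, H) = Pow(Add(H, W), Rational(1, 2))
Mul(Add(Function('O')(M, -125), -39889), Add(3458, 31394)) = Mul(Add(Pow(Add(-125, 195), Rational(1, 2)), -39889), Add(3458, 31394)) = Mul(Add(Pow(70, Rational(1, 2)), -39889), 34852) = Mul(Add(-39889, Pow(70, Rational(1, 2))), 34852) = Add(-1390211428, Mul(34852, Pow(70, Rational(1, 2))))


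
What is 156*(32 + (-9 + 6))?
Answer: 4524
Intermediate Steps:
156*(32 + (-9 + 6)) = 156*(32 - 3) = 156*29 = 4524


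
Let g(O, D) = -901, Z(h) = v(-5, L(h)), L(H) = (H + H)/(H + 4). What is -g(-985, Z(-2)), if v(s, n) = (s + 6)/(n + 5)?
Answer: 901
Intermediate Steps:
L(H) = 2*H/(4 + H) (L(H) = (2*H)/(4 + H) = 2*H/(4 + H))
v(s, n) = (6 + s)/(5 + n)
Z(h) = 1/(5 + 2*h/(4 + h)) (Z(h) = (6 - 5)/(5 + 2*h/(4 + h)) = 1/(5 + 2*h/(4 + h)))
-g(-985, Z(-2)) = -1*(-901) = 901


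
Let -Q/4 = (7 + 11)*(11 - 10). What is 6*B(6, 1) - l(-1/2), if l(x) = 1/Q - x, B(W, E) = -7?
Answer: -3059/72 ≈ -42.486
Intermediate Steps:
Q = -72 (Q = -4*(7 + 11)*(11 - 10) = -72 ≈ -72.000)
l(x) = -1/72 - x (l(x) = 1/(-72) - x = -1/72 - x)
6*B(6, 1) - l(-1/2) = 6*(-7) - (-1/72 - (-1)/2) = -42 - (-1/72 - (-1)/2) = -42 - (-1/72 - 1*(-½)) = -42 - (-1/72 + ½) = -42 - 1*35/72 = -42 - 35/72 = -3059/72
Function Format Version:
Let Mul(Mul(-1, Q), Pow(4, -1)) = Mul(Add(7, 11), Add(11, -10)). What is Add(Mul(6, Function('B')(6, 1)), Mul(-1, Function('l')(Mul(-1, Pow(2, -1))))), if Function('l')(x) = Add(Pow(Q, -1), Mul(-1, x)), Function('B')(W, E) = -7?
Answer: Rational(-3059, 72) ≈ -42.486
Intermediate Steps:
Q = -72 (Q = Mul(-4, Mul(Add(7, 11), Add(11, -10))) = Mul(-4, Mul(18, 1)) = Mul(-4, 18) = -72)
Function('l')(x) = Add(Rational(-1, 72), Mul(-1, x)) (Function('l')(x) = Add(Pow(-72, -1), Mul(-1, x)) = Add(Rational(-1, 72), Mul(-1, x)))
Add(Mul(6, Function('B')(6, 1)), Mul(-1, Function('l')(Mul(-1, Pow(2, -1))))) = Add(Mul(6, -7), Mul(-1, Add(Rational(-1, 72), Mul(-1, Mul(-1, Pow(2, -1)))))) = Add(-42, Mul(-1, Add(Rational(-1, 72), Mul(-1, Mul(-1, Rational(1, 2)))))) = Add(-42, Mul(-1, Add(Rational(-1, 72), Mul(-1, Rational(-1, 2))))) = Add(-42, Mul(-1, Add(Rational(-1, 72), Rational(1, 2)))) = Add(-42, Mul(-1, Rational(35, 72))) = Add(-42, Rational(-35, 72)) = Rational(-3059, 72)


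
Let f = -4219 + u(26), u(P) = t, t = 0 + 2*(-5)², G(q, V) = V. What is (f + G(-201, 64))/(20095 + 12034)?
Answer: -4105/32129 ≈ -0.12777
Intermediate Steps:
t = 50 (t = 0 + 2*25 = 0 + 50 = 50)
u(P) = 50
f = -4169 (f = -4219 + 50 = -4169)
(f + G(-201, 64))/(20095 + 12034) = (-4169 + 64)/(20095 + 12034) = -4105/32129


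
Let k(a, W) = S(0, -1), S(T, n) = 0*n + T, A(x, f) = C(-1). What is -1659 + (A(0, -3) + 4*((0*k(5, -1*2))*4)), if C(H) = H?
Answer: -1660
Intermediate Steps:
A(x, f) = -1
S(T, n) = T (S(T, n) = 0 + T = T)
k(a, W) = 0
-1659 + (A(0, -3) + 4*((0*k(5, -1*2))*4)) = -1659 + (-1 + 4*((0*0)*4)) = -1659 + (-1 + 4*(0*4)) = -1659 + (-1 + 4*0) = -1659 + (-1 + 0) = -1659 - 1 = -1660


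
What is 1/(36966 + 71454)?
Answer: 1/108420 ≈ 9.2234e-6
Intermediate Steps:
1/(36966 + 71454) = 1/108420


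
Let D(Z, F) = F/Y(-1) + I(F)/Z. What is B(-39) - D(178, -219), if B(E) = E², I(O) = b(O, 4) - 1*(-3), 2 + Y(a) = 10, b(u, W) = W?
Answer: 1102415/712 ≈ 1548.3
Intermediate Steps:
Y(a) = 8 (Y(a) = -2 + 10 = 8)
I(O) = 7 (I(O) = 4 - 1*(-3) = 4 + 3 = 7)
D(Z, F) = 7/Z + F/8 (D(Z, F) = F/8 + 7/Z = 7/Z + F/8)
B(-39) - D(178, -219) = (-39)² - (7/178 + (⅛)*(-219)) = 1521 - (7*(1/178) - 219/8) = 1521 - (7/178 - 219/8) = 1521 - 1*(-19463/712) = 1521 + 19463/712 = 1102415/712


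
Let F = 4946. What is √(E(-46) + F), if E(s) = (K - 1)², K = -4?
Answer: √4971 ≈ 70.505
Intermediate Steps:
E(s) = 25 (E(s) = (-4 - 1)² = (-5)² = 25)
√(E(-46) + F) = √(25 + 4946) = √4971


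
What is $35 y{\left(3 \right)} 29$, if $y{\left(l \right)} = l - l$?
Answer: $0$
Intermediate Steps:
$y{\left(l \right)} = 0$
$35 y{\left(3 \right)} 29 = 35 \cdot 0 \cdot 29 = 0 \cdot 29 = 0$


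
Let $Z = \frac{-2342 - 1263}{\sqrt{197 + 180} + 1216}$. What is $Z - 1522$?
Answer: $- \frac{2254324318}{1478279} + \frac{3605 \sqrt{377}}{1478279} \approx -1524.9$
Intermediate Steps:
$Z = - \frac{3605}{1216 + \sqrt{377}}$ ($Z = - \frac{3605}{\sqrt{377} + 1216} = - \frac{3605}{1216 + \sqrt{377}} \approx -2.918$)
$Z - 1522 = \left(- \frac{4383680}{1478279} + \frac{3605 \sqrt{377}}{1478279}\right) - 1522 = - \frac{2254324318}{1478279} + \frac{3605 \sqrt{377}}{1478279}$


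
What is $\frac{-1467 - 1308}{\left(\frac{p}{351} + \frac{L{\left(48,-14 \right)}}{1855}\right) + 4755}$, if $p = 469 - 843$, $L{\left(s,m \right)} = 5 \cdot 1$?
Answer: $- \frac{361363275}{619062452} \approx -0.58373$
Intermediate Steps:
$L{\left(s,m \right)} = 5$
$p = -374$ ($p = 469 - 843 = -374$)
$\frac{-1467 - 1308}{\left(\frac{p}{351} + \frac{L{\left(48,-14 \right)}}{1855}\right) + 4755} = \frac{-1467 - 1308}{\left(- \frac{374}{351} + \frac{5}{1855}\right) + 4755} = - \frac{2775}{\left(\left(-374\right) \frac{1}{351} + 5 \cdot \frac{1}{1855}\right) + 4755} = - \frac{2775}{\left(- \frac{374}{351} + \frac{1}{371}\right) + 4755} = - \frac{2775}{- \frac{138403}{130221} + 4755} = - \frac{2775}{\frac{619062452}{130221}} = \left(-2775\right) \frac{130221}{619062452} = - \frac{361363275}{619062452}$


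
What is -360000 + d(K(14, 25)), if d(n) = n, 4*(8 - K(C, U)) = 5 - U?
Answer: -359987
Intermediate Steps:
K(C, U) = 27/4 + U/4 (K(C, U) = 8 - (5 - U)/4 = 8 + (-5/4 + U/4) = 27/4 + U/4)
-360000 + d(K(14, 25)) = -360000 + (27/4 + (¼)*25) = -360000 + (27/4 + 25/4) = -360000 + 13 = -359987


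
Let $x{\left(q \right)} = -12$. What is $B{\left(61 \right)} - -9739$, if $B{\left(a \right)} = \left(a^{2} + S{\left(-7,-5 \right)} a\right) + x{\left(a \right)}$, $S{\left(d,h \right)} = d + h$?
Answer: $12716$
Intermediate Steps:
$B{\left(a \right)} = -12 + a^{2} - 12 a$ ($B{\left(a \right)} = \left(a^{2} + \left(-7 - 5\right) a\right) - 12 = \left(a^{2} - 12 a\right) - 12 = -12 + a^{2} - 12 a$)
$B{\left(61 \right)} - -9739 = \left(-12 + 61^{2} - 732\right) - -9739 = \left(-12 + 3721 - 732\right) + 9739 = 2977 + 9739 = 12716$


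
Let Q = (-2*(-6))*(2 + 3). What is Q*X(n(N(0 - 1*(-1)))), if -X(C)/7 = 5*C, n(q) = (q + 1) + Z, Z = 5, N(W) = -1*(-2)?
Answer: -16800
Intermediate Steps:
N(W) = 2
n(q) = 6 + q (n(q) = (q + 1) + 5 = (1 + q) + 5 = 6 + q)
X(C) = -35*C
Q = 60 (Q = 12*5 = 60)
Q*X(n(N(0 - 1*(-1)))) = 60*(-35*(6 + 2)) = 60*(-35*8) = 60*(-280) = -16800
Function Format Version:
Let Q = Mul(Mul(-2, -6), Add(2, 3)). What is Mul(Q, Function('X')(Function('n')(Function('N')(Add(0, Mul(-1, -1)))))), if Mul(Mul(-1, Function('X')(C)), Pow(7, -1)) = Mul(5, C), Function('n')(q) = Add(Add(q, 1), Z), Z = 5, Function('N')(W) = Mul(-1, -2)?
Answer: -16800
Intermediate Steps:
Function('N')(W) = 2
Function('n')(q) = Add(6, q) (Function('n')(q) = Add(Add(q, 1), 5) = Add(Add(1, q), 5) = Add(6, q))
Function('X')(C) = Mul(-35, C) (Function('X')(C) = Mul(-7, Mul(5, C)) = Mul(-35, C))
Q = 60 (Q = Mul(12, 5) = 60)
Mul(Q, Function('X')(Function('n')(Function('N')(Add(0, Mul(-1, -1)))))) = Mul(60, Mul(-35, Add(6, 2))) = Mul(60, Mul(-35, 8)) = Mul(60, -280) = -16800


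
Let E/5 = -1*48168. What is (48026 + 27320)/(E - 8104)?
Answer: -37673/124472 ≈ -0.30266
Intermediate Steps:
E = -240840 (E = 5*(-1*48168) = 5*(-48168) = -240840)
(48026 + 27320)/(E - 8104) = (48026 + 27320)/(-240840 - 8104) = 75346/(-248944) = 75346*(-1/248944) = -37673/124472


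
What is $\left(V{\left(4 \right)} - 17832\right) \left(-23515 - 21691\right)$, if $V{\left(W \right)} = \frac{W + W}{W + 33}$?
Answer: $\frac{29825833856}{37} \approx 8.061 \cdot 10^{8}$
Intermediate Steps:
$V{\left(W \right)} = \frac{2 W}{33 + W}$
$\left(V{\left(4 \right)} - 17832\right) \left(-23515 - 21691\right) = \left(2 \cdot 4 \frac{1}{33 + 4} - 17832\right) \left(-23515 - 21691\right) = \left(2 \cdot 4 \cdot \frac{1}{37} - 17832\right) \left(-45206\right) = \left(\frac{8}{37} - 17832\right) \left(-45206\right) = \left(- \frac{659776}{37}\right) \left(-45206\right) = \frac{29825833856}{37}$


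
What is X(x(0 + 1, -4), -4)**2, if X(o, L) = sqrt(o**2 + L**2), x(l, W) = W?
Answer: 32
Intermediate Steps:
X(o, L) = sqrt(L**2 + o**2)
X(x(0 + 1, -4), -4)**2 = (sqrt((-4)**2 + (-4)**2))**2 = (sqrt(16 + 16))**2 = (sqrt(32))**2 = (4*sqrt(2))**2 = 32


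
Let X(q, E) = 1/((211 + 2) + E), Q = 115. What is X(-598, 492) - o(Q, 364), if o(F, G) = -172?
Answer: 121261/705 ≈ 172.00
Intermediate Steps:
X(q, E) = 1/(213 + E)
X(-598, 492) - o(Q, 364) = 1/(213 + 492) - 1*(-172) = 1/705 + 172 = 121261/705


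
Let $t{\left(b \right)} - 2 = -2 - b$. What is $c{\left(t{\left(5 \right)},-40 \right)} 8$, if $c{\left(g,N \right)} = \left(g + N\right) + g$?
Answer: $-400$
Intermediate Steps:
$t{\left(b \right)} = - b$ ($t{\left(b \right)} = 2 - \left(2 + b\right) = - b$)
$c{\left(g,N \right)} = N + 2 g$ ($c{\left(g,N \right)} = \left(N + g\right) + g = N + 2 g$)
$c{\left(t{\left(5 \right)},-40 \right)} 8 = \left(-40 + 2 \left(\left(-1\right) 5\right)\right) 8 = \left(-40 + 2 \left(-5\right)\right) 8 = \left(-40 - 10\right) 8 = \left(-50\right) 8 = -400$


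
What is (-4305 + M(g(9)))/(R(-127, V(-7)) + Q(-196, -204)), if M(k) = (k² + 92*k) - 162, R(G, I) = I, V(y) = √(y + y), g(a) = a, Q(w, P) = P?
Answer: 362916/20815 + 1779*I*√14/20815 ≈ 17.435 + 0.31979*I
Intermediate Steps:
V(y) = √2*√y (V(y) = √(2*y) = √2*√y)
M(k) = -162 + k² + 92*k
(-4305 + M(g(9)))/(R(-127, V(-7)) + Q(-196, -204)) = (-4305 + (-162 + 9² + 92*9))/(√2*√(-7) - 204) = (-4305 + (-162 + 81 + 828))/(√2*(I*√7) - 204) = (-4305 + 747)/(I*√14 - 204) = -3558/(-204 + I*√14)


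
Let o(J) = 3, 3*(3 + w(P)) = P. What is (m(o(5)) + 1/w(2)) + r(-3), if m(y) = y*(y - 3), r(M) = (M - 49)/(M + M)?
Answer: 173/21 ≈ 8.2381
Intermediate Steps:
w(P) = -3 + P/3
r(M) = (-49 + M)/(2*M) (r(M) = (-49 + M)/((2*M)) = (-49 + M)*(1/(2*M)) = (-49 + M)/(2*M))
m(y) = y*(-3 + y)
(m(o(5)) + 1/w(2)) + r(-3) = (3*(-3 + 3) + 1/(-3 + (⅓)*2)) + (½)*(-49 - 3)/(-3) = (3*0 + 1/(-3 + ⅔)) + (½)*(-⅓)*(-52) = (0 + 1/(-7/3)) + 26/3 = (0 - 3/7) + 26/3 = -3/7 + 26/3 = 173/21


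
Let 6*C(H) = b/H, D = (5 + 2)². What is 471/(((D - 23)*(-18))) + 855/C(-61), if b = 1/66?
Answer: -3221927437/156 ≈ -2.0653e+7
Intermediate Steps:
b = 1/66 ≈ 0.015152
D = 49 (D = 7² = 49)
C(H) = 1/(396*H) (C(H) = (1/(66*H))/6 = 1/(396*H))
471/(((D - 23)*(-18))) + 855/C(-61) = 471/(((49 - 23)*(-18))) + 855/(((1/396)/(-61))) = 471/((26*(-18))) + 855/(((1/396)*(-1/61))) = 471/(-468) + 855/(-1/24156) = 471*(-1/468) + 855*(-24156) = -157/156 - 20653380 = -3221927437/156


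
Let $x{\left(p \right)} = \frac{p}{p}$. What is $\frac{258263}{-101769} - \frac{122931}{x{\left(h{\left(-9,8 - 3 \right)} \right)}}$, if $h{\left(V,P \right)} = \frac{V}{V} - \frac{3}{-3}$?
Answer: $- \frac{12510823202}{101769} \approx -1.2293 \cdot 10^{5}$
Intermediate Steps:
$h{\left(V,P \right)} = 2$ ($h{\left(V,P \right)} = 1 - -1 = 1 + 1 = 2$)
$x{\left(p \right)} = 1$
$\frac{258263}{-101769} - \frac{122931}{x{\left(h{\left(-9,8 - 3 \right)} \right)}} = \frac{258263}{-101769} - \frac{122931}{1} = 258263 \left(- \frac{1}{101769}\right) - 122931 = - \frac{258263}{101769} - 122931 = - \frac{12510823202}{101769}$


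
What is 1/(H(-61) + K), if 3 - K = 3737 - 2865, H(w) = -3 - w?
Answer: -1/811 ≈ -0.0012330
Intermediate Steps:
K = -869 (K = 3 - (3737 - 2865) = 3 - 1*872 = 3 - 872 = -869)
1/(H(-61) + K) = 1/((-3 - 1*(-61)) - 869) = 1/((-3 + 61) - 869) = 1/(58 - 869) = 1/(-811) = -1/811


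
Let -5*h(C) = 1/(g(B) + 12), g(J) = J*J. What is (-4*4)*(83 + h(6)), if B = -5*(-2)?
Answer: -46479/35 ≈ -1328.0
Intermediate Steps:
B = 10
g(J) = J²
h(C) = -1/560 (h(C) = -1/(5*(10² + 12)) = -1/(5*(100 + 12)) = -⅕/112 = -⅕*1/112 = -1/560)
(-4*4)*(83 + h(6)) = (-4*4)*(83 - 1/560) = -16*46479/560 = -46479/35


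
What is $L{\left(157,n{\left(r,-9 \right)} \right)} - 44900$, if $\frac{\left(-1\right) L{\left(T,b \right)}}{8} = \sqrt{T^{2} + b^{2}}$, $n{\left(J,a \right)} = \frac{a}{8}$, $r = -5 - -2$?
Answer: $-44900 - \sqrt{1577617} \approx -46156.0$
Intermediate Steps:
$r = -3$ ($r = -5 + 2 = -3$)
$n{\left(J,a \right)} = \frac{a}{8}$ ($n{\left(J,a \right)} = a \frac{1}{8} = \frac{a}{8}$)
$L{\left(T,b \right)} = - 8 \sqrt{T^{2} + b^{2}}$
$L{\left(157,n{\left(r,-9 \right)} \right)} - 44900 = - 8 \sqrt{157^{2} + \left(\frac{1}{8} \left(-9\right)\right)^{2}} - 44900 = - 8 \sqrt{24649 + \left(- \frac{9}{8}\right)^{2}} - 44900 = - 8 \sqrt{24649 + \frac{81}{64}} - 44900 = - 8 \sqrt{\frac{1577617}{64}} - 44900 = - 8 \frac{\sqrt{1577617}}{8} - 44900 = - \sqrt{1577617} - 44900 = -44900 - \sqrt{1577617}$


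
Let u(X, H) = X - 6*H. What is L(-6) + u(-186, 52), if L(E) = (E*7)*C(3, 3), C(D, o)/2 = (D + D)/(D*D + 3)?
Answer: -540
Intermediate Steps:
C(D, o) = 4*D/(3 + D²) (C(D, o) = 2*((D + D)/(D*D + 3)) = 2*((2*D)/(D² + 3)) = 2*((2*D)/(3 + D²)) = 2*(2*D/(3 + D²)) = 4*D/(3 + D²))
L(E) = 7*E (L(E) = (E*7)*(4*3/(3 + 3²)) = (7*E)*(4*3/(3 + 9)) = (7*E)*(4*3/12) = (7*E)*(4*3*(1/12)) = (7*E)*1 = 7*E)
L(-6) + u(-186, 52) = 7*(-6) + (-186 - 6*52) = -42 + (-186 - 312) = -42 - 498 = -540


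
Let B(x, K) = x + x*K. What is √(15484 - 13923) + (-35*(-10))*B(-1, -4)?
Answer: 1050 + √1561 ≈ 1089.5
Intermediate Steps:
B(x, K) = x + K*x
√(15484 - 13923) + (-35*(-10))*B(-1, -4) = √(15484 - 13923) + (-35*(-10))*(-(1 - 4)) = √1561 + 350*(-1*(-3)) = √1561 + 350*3 = √1561 + 1050 = 1050 + √1561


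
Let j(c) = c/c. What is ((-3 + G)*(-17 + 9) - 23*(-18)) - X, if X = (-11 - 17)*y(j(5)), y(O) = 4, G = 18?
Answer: 406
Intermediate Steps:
j(c) = 1
X = -112 (X = (-11 - 17)*4 = -28*4 = -112)
((-3 + G)*(-17 + 9) - 23*(-18)) - X = ((-3 + 18)*(-17 + 9) - 23*(-18)) - 1*(-112) = (15*(-8) + 414) + 112 = (-120 + 414) + 112 = 294 + 112 = 406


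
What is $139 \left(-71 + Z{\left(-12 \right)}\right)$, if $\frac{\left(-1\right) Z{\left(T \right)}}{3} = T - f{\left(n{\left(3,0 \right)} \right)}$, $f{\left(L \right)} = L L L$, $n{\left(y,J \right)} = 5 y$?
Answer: $1402510$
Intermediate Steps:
$f{\left(L \right)} = L^{3}$ ($f{\left(L \right)} = L^{2} L = L^{3}$)
$Z{\left(T \right)} = 10125 - 3 T$ ($Z{\left(T \right)} = - 3 \left(T - \left(5 \cdot 3\right)^{3}\right) = - 3 \left(T - 15^{3}\right) = - 3 \left(T - 3375\right) = - 3 \left(-3375 + T\right) = 10125 - 3 T$)
$139 \left(-71 + Z{\left(-12 \right)}\right) = 139 \left(-71 + \left(10125 - -36\right)\right) = 139 \left(-71 + \left(10125 + 36\right)\right) = 139 \left(-71 + 10161\right) = 139 \cdot 10090 = 1402510$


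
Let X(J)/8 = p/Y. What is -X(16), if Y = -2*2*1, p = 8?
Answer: 16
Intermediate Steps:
Y = -4 (Y = -4*1 = -4)
X(J) = -16 (X(J) = 8*(8/(-4)) = 8*(8*(-¼)) = 8*(-2) = -16)
-X(16) = -1*(-16) = 16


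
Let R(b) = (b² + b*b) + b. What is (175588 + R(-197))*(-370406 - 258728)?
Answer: -159176564206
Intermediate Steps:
R(b) = b + 2*b² (R(b) = (b² + b²) + b = 2*b² + b = b + 2*b²)
(175588 + R(-197))*(-370406 - 258728) = (175588 - 197*(1 + 2*(-197)))*(-370406 - 258728) = (175588 - 197*(1 - 394))*(-629134) = (175588 - 197*(-393))*(-629134) = (175588 + 77421)*(-629134) = 253009*(-629134) = -159176564206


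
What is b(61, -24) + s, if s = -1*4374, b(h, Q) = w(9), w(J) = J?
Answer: -4365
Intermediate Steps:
b(h, Q) = 9
s = -4374
b(61, -24) + s = 9 - 4374 = -4365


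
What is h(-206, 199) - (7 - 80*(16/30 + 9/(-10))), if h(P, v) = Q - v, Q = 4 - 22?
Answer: -760/3 ≈ -253.33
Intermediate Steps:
Q = -18
h(P, v) = -18 - v
h(-206, 199) - (7 - 80*(16/30 + 9/(-10))) = (-18 - 1*199) - (7 - 80*(16/30 + 9/(-10))) = (-18 - 199) - (7 - 80*(16*(1/30) + 9*(-⅒))) = -217 - (7 - 80*(8/15 - 9/10)) = -217 - (7 - 80*(-11/30)) = -217 - (7 + 88/3) = -217 - 1*109/3 = -217 - 109/3 = -760/3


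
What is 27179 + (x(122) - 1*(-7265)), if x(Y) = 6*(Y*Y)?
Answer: 123748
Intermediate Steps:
x(Y) = 6*Y**2
27179 + (x(122) - 1*(-7265)) = 27179 + (6*122**2 - 1*(-7265)) = 27179 + (6*14884 + 7265) = 27179 + (89304 + 7265) = 27179 + 96569 = 123748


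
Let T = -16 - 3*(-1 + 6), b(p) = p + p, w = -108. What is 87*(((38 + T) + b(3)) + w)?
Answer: -8265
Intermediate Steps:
b(p) = 2*p
T = -31 (T = -16 - 3*5 = -16 - 15 = -31)
87*(((38 + T) + b(3)) + w) = 87*(((38 - 31) + 2*3) - 108) = 87*((7 + 6) - 108) = 87*(13 - 108) = 87*(-95) = -8265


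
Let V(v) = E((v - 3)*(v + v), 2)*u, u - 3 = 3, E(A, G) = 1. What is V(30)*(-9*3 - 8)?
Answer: -210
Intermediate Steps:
u = 6 (u = 3 + 3 = 6)
V(v) = 6 (V(v) = 1*6 = 6)
V(30)*(-9*3 - 8) = 6*(-9*3 - 8) = 6*(-27 - 8) = 6*(-35) = -210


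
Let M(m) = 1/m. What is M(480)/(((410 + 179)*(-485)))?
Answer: -1/137119200 ≈ -7.2929e-9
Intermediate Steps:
M(480)/(((410 + 179)*(-485))) = 1/(480*(((410 + 179)*(-485)))) = 1/(480*((589*(-485)))) = (1/480)/(-285665) = (1/480)*(-1/285665) = -1/137119200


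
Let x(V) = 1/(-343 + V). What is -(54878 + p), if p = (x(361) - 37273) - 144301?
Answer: 2280527/18 ≈ 1.2670e+5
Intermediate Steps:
p = -3268331/18 (p = (1/(-343 + 361) - 37273) - 144301 = (1/18 - 37273) - 144301 = -670913/18 - 144301 = -3268331/18 ≈ -1.8157e+5)
-(54878 + p) = -(54878 - 3268331/18) = -1*(-2280527/18) = 2280527/18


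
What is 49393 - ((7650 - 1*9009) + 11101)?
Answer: 39651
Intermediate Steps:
49393 - ((7650 - 1*9009) + 11101) = 49393 - ((7650 - 9009) + 11101) = 49393 - (-1359 + 11101) = 49393 - 1*9742 = 49393 - 9742 = 39651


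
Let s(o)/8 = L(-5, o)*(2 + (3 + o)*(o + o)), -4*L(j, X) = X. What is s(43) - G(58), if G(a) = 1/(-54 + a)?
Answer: -1361553/4 ≈ -3.4039e+5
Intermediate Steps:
L(j, X) = -X/4
s(o) = -2*o*(2 + 2*o*(3 + o)) (s(o) = 8*((-o/4)*(2 + (3 + o)*(o + o))) = 8*((-o/4)*(2 + (3 + o)*(2*o))) = 8*((-o/4)*(2 + 2*o*(3 + o))) = 8*(-o*(2 + 2*o*(3 + o))/4) = -2*o*(2 + 2*o*(3 + o)))
s(43) - G(58) = -4*43*(1 + 43² + 3*43) - 1/(-54 + 58) = -4*43*(1 + 1849 + 129) - 1/4 = -4*43*1979 - 1*¼ = -340388 - ¼ = -1361553/4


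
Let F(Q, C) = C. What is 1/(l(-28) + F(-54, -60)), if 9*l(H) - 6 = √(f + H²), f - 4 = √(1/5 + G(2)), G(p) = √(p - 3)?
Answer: 45/(-2670 + √5*√(3940 + √5*√(1 + 5*I))) ≈ -0.01779 - 4.0079e-7*I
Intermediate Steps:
G(p) = √(-3 + p)
f = 4 + √(⅕ + I) (f = 4 + √(1/5 + √(-3 + 2)) = 4 + √(⅕ + √(-1)) = 4 + √(⅕ + I) ≈ 4.781 + 0.64024*I)
l(H) = ⅔ + √(4 + H² + √(5 + 25*I)/5)/9 (l(H) = ⅔ + √((4 + √(5 + 25*I)/5) + H²)/9 = ⅔ + √(4 + H² + √(5 + 25*I)/5)/9)
1/(l(-28) + F(-54, -60)) = 1/((⅔ + √(100 + 25*(-28)² + 5*√5*√(1 + 5*I))/45) - 60) = 1/((⅔ + √(100 + 25*784 + 5*√5*√(1 + 5*I))/45) - 60) = 1/((⅔ + √(100 + 19600 + 5*√5*√(1 + 5*I))/45) - 60) = 1/((⅔ + √(19700 + 5*√5*√(1 + 5*I))/45) - 60) = 1/(-178/3 + √(19700 + 5*√5*√(1 + 5*I))/45)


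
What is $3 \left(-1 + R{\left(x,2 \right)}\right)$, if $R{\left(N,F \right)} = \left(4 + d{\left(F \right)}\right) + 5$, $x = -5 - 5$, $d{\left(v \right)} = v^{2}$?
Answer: $36$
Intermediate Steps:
$x = -10$ ($x = -5 - 5 = -10$)
$R{\left(N,F \right)} = 9 + F^{2}$ ($R{\left(N,F \right)} = \left(4 + F^{2}\right) + 5 = 9 + F^{2}$)
$3 \left(-1 + R{\left(x,2 \right)}\right) = 3 \left(-1 + \left(9 + 2^{2}\right)\right) = 3 \left(-1 + \left(9 + 4\right)\right) = 3 \left(-1 + 13\right) = 3 \cdot 12 = 36$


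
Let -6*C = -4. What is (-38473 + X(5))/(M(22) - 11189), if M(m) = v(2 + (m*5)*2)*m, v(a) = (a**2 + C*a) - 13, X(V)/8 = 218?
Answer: -36729/1076029 ≈ -0.034134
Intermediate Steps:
C = 2/3 (C = -1/6*(-4) = 2/3 ≈ 0.66667)
X(V) = 1744 (X(V) = 8*218 = 1744)
v(a) = -13 + a**2 + 2*a/3 (v(a) = (a**2 + 2*a/3) - 13 = -13 + a**2 + 2*a/3)
M(m) = m*(-35/3 + (2 + 10*m)**2 + 20*m/3) (M(m) = (-13 + (2 + (m*5)*2)**2 + 2*(2 + (m*5)*2)/3)*m = (-13 + (2 + (5*m)*2)**2 + 2*(2 + (5*m)*2)/3)*m = (-13 + (2 + 10*m)**2 + 2*(2 + 10*m)/3)*m = (-13 + (2 + 10*m)**2 + (4/3 + 20*m/3))*m = (-35/3 + (2 + 10*m)**2 + 20*m/3)*m = m*(-35/3 + (2 + 10*m)**2 + 20*m/3))
(-38473 + X(5))/(M(22) - 11189) = (-38473 + 1744)/((1/3)*22*(-23 + 140*22 + 300*22**2) - 11189) = -36729/((1/3)*22*(-23 + 3080 + 300*484) - 11189) = -36729/((1/3)*22*(-23 + 3080 + 145200) - 11189) = -36729/((1/3)*22*148257 - 11189) = -36729/(1087218 - 11189) = -36729/1076029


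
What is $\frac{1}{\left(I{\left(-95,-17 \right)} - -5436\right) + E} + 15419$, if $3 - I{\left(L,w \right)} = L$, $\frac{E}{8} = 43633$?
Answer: $\frac{5467546563}{354598} \approx 15419.0$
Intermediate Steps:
$E = 349064$ ($E = 8 \cdot 43633 = 349064$)
$I{\left(L,w \right)} = 3 - L$
$\frac{1}{\left(I{\left(-95,-17 \right)} - -5436\right) + E} + 15419 = \frac{1}{\left(\left(3 - -95\right) - -5436\right) + 349064} + 15419 = \frac{1}{\left(\left(3 + 95\right) + 5436\right) + 349064} + 15419 = \frac{1}{\left(98 + 5436\right) + 349064} + 15419 = \frac{1}{5534 + 349064} + 15419 = \frac{1}{354598} + 15419 = \frac{5467546563}{354598}$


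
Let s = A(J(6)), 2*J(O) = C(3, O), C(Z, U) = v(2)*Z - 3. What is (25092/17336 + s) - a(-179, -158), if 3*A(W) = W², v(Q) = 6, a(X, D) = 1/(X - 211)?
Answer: 34143179/1690260 ≈ 20.200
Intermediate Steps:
a(X, D) = 1/(-211 + X)
C(Z, U) = -3 + 6*Z (C(Z, U) = 6*Z - 3 = -3 + 6*Z)
J(O) = 15/2 (J(O) = (-3 + 6*3)/2 = (-3 + 18)/2 = (½)*15 = 15/2)
A(W) = W²/3
s = 75/4 (s = (15/2)²/3 = (⅓)*(225/4) = 75/4 ≈ 18.750)
(25092/17336 + s) - a(-179, -158) = (25092/17336 + 75/4) - 1/(-211 - 179) = (25092*(1/17336) + 75/4) - 1/(-390) = (6273/4334 + 75/4) - 1*(-1/390) = 175071/8668 + 1/390 = 34143179/1690260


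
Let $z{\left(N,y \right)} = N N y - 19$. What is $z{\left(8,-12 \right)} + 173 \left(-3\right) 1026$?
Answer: $-533281$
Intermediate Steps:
$z{\left(N,y \right)} = -19 + y N^{2}$ ($z{\left(N,y \right)} = N^{2} y - 19 = y N^{2} - 19 = -19 + y N^{2}$)
$z{\left(8,-12 \right)} + 173 \left(-3\right) 1026 = \left(-19 - 12 \cdot 8^{2}\right) + 173 \left(-3\right) 1026 = \left(-19 - 768\right) - 532494 = -787 - 532494 = -533281$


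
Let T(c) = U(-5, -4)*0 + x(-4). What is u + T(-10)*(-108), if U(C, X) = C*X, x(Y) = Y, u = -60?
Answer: 372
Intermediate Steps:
T(c) = -4 (T(c) = -5*(-4)*0 - 4 = 20*0 - 4 = 0 - 4 = -4)
u + T(-10)*(-108) = -60 - 4*(-108) = -60 + 432 = 372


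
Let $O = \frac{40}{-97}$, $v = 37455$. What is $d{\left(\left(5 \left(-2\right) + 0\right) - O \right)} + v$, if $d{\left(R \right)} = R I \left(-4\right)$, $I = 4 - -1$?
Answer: $\frac{3651735}{97} \approx 37647.0$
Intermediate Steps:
$I = 5$ ($I = 4 + 1 = 5$)
$O = - \frac{40}{97}$ ($O = 40 \left(- \frac{1}{97}\right) = - \frac{40}{97} \approx -0.41237$)
$d{\left(R \right)} = - 20 R$ ($d{\left(R \right)} = R 5 \left(-4\right) = 5 R \left(-4\right) = - 20 R$)
$d{\left(\left(5 \left(-2\right) + 0\right) - O \right)} + v = - 20 \left(\left(5 \left(-2\right) + 0\right) - - \frac{40}{97}\right) + 37455 = - 20 \left(\left(-10 + 0\right) + \frac{40}{97}\right) + 37455 = - 20 \left(-10 + \frac{40}{97}\right) + 37455 = \left(-20\right) \left(- \frac{930}{97}\right) + 37455 = \frac{18600}{97} + 37455 = \frac{3651735}{97}$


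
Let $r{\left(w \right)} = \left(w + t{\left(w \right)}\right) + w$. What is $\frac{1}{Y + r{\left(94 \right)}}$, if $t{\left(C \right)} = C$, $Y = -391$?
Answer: $- \frac{1}{109} \approx -0.0091743$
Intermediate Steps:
$r{\left(w \right)} = 3 w$ ($r{\left(w \right)} = \left(w + w\right) + w = 2 w + w = 3 w$)
$\frac{1}{Y + r{\left(94 \right)}} = \frac{1}{-391 + 3 \cdot 94} = \frac{1}{-391 + 282} = \frac{1}{-109} = - \frac{1}{109}$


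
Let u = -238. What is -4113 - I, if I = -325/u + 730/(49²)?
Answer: -335896937/81634 ≈ -4114.7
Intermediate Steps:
I = 136295/81634 (I = -325/(-238) + 730/(49²) = -325*(-1/238) + 730/2401 = 325/238 + 730*(1/2401) = 325/238 + 730/2401 = 136295/81634 ≈ 1.6696)
-4113 - I = -4113 - 1*136295/81634 = -4113 - 136295/81634 = -335896937/81634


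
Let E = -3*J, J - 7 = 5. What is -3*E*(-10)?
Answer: -1080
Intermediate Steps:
J = 12 (J = 7 + 5 = 12)
E = -36 (E = -3*12 = -36)
-3*E*(-10) = -3*(-36)*(-10) = 108*(-10) = -1080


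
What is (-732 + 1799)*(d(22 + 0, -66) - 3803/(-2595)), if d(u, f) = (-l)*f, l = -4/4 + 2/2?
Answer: 4057801/2595 ≈ 1563.7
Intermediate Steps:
l = 0 (l = -4*1/4 + 2*(1/2) = -1 + 1 = 0)
d(u, f) = 0 (d(u, f) = (-1*0)*f = 0*f = 0)
(-732 + 1799)*(d(22 + 0, -66) - 3803/(-2595)) = (-732 + 1799)*(0 - 3803/(-2595)) = 1067*(0 - 3803*(-1/2595)) = 1067*(0 + 3803/2595) = 1067*(3803/2595) = 4057801/2595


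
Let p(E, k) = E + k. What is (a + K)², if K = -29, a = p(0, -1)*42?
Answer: 5041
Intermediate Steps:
a = -42 (a = (0 - 1)*42 = -1*42 = -42)
(a + K)² = (-42 - 29)² = (-71)² = 5041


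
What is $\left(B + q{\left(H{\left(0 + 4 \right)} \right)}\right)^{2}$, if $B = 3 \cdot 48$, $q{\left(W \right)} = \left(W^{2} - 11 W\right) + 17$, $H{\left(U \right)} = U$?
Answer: $17689$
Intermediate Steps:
$q{\left(W \right)} = 17 + W^{2} - 11 W$
$B = 144$
$\left(B + q{\left(H{\left(0 + 4 \right)} \right)}\right)^{2} = \left(144 + \left(17 + \left(0 + 4\right)^{2} - 11 \left(0 + 4\right)\right)\right)^{2} = \left(144 + \left(17 + 4^{2} - 44\right)\right)^{2} = \left(144 + \left(17 + 16 - 44\right)\right)^{2} = \left(144 - 11\right)^{2} = 133^{2} = 17689$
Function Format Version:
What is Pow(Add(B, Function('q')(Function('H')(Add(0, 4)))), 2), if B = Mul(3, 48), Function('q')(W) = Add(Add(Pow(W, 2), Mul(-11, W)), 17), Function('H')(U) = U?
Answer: 17689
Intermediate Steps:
Function('q')(W) = Add(17, Pow(W, 2), Mul(-11, W))
B = 144
Pow(Add(B, Function('q')(Function('H')(Add(0, 4)))), 2) = Pow(Add(144, Add(17, Pow(Add(0, 4), 2), Mul(-11, Add(0, 4)))), 2) = Pow(Add(144, Add(17, Pow(4, 2), Mul(-11, 4))), 2) = Pow(Add(144, Add(17, 16, -44)), 2) = Pow(Add(144, -11), 2) = Pow(133, 2) = 17689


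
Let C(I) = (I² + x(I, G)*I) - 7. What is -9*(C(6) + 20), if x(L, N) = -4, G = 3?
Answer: -225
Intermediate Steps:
C(I) = -7 + I² - 4*I (C(I) = (I² - 4*I) - 7 = -7 + I² - 4*I)
-9*(C(6) + 20) = -9*((-7 + 6² - 4*6) + 20) = -9*((-7 + 36 - 24) + 20) = -9*(5 + 20) = -9*25 = -225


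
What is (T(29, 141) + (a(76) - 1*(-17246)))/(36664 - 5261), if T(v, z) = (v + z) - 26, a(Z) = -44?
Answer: 17346/31403 ≈ 0.55237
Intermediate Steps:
T(v, z) = -26 + v + z
(T(29, 141) + (a(76) - 1*(-17246)))/(36664 - 5261) = ((-26 + 29 + 141) + (-44 - 1*(-17246)))/(36664 - 5261) = (144 + (-44 + 17246))/31403 = (144 + 17202)*(1/31403) = 17346*(1/31403) = 17346/31403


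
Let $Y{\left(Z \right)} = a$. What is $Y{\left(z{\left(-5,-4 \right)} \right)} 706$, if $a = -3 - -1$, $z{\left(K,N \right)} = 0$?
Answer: $-1412$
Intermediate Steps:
$a = -2$ ($a = -3 + 1 = -2$)
$Y{\left(Z \right)} = -2$
$Y{\left(z{\left(-5,-4 \right)} \right)} 706 = \left(-2\right) 706 = -1412$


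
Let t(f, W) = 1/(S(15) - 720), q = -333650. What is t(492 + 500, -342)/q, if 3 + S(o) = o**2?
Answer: 1/166157700 ≈ 6.0184e-9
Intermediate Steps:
S(o) = -3 + o**2
t(f, W) = -1/498 (t(f, W) = 1/((-3 + 15**2) - 720) = 1/((-3 + 225) - 720) = 1/(222 - 720) = 1/(-498) = -1/498)
t(492 + 500, -342)/q = -1/498/(-333650) = -1/498*(-1/333650) = 1/166157700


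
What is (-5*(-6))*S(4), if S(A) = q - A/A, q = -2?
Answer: -90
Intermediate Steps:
S(A) = -3 (S(A) = -2 - A/A = -2 - 1*1 = -2 - 1 = -3)
(-5*(-6))*S(4) = -5*(-6)*(-3) = 30*(-3) = -90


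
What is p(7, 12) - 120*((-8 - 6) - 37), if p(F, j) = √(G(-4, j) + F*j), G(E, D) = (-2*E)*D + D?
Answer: 6120 + 8*√3 ≈ 6133.9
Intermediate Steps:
G(E, D) = D - 2*D*E (G(E, D) = -2*D*E + D = D - 2*D*E)
p(F, j) = √(9*j + F*j) (p(F, j) = √(j*(1 - 2*(-4)) + F*j) = √(j*(1 + 8) + F*j) = √(j*9 + F*j) = √(9*j + F*j))
p(7, 12) - 120*((-8 - 6) - 37) = √(12*(9 + 7)) - 120*((-8 - 6) - 37) = √(12*16) - 120*(-14 - 37) = √192 - 120*(-51) = 8*√3 + 6120 = 6120 + 8*√3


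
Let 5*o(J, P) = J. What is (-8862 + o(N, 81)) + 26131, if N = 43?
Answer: 86388/5 ≈ 17278.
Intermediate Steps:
o(J, P) = J/5
(-8862 + o(N, 81)) + 26131 = (-8862 + (⅕)*43) + 26131 = (-8862 + 43/5) + 26131 = -44267/5 + 26131 = 86388/5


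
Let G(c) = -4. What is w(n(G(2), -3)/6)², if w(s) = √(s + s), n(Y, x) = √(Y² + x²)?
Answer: 5/3 ≈ 1.6667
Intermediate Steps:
w(s) = √2*√s (w(s) = √(2*s) = √2*√s)
w(n(G(2), -3)/6)² = (√2*√(√((-4)² + (-3)²)/6))² = (√2*√(√(16 + 9)*(⅙)))² = (√2*√(√25*(⅙)))² = (√2*√(5*(⅙)))² = (√2*√(⅚))² = (√2*(√30/6))² = (√15/3)² = 5/3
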